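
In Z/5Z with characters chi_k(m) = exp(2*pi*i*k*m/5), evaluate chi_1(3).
chi_1(3) = zeta_5^3 = exp(-4*I*pi/5)

Derivation: chi_1(3) = zeta_5^(1*3) = zeta_5^3. Since zeta_5^5 = 1, this equals zeta_5^3 = exp(2*pi*i*3/5) = exp(-4*I*pi/5).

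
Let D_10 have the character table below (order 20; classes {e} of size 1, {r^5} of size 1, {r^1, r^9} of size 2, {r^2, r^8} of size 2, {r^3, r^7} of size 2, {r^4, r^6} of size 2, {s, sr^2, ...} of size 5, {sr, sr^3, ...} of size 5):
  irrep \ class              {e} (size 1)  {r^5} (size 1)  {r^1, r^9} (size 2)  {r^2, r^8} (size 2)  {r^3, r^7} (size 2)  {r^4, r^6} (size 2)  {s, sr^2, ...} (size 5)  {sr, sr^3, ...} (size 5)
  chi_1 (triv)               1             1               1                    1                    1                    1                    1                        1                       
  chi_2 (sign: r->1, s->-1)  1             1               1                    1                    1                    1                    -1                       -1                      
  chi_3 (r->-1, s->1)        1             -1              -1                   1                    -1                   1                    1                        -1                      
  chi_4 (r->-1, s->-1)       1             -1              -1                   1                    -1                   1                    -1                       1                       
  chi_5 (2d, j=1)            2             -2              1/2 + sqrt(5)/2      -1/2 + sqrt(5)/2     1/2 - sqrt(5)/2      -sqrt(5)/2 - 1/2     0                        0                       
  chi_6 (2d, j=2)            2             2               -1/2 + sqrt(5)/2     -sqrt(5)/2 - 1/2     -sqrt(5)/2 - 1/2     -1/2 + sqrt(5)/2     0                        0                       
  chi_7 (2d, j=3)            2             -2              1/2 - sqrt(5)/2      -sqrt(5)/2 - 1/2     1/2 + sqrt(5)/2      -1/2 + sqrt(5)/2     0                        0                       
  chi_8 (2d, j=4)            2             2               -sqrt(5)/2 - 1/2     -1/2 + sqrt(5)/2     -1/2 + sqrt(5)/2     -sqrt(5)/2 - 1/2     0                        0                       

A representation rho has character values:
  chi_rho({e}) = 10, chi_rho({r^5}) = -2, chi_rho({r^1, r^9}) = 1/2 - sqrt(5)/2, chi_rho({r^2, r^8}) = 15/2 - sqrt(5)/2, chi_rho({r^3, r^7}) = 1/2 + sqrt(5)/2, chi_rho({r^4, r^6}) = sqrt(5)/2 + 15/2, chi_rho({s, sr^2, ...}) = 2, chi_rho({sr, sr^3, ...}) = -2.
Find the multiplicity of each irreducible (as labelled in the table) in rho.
Multiplicities: chi_1: 2, chi_2: 2, chi_3: 3, chi_4: 1, chi_5: 0, chi_6: 0, chi_7: 1, chi_8: 0.

Derivation: Use <chi_rho, chi> = (1/|G|) sum_C |C| * chi_rho(C) * conj(chi(C)) with |G| = 20 for each irreducible chi in the table:
  <chi_rho, chi_1> = (1/20)[1*(10)*conj(1) + 1*(-2)*conj(1) + 2*(1/2 - sqrt(5)/2)*conj(1) + 2*(15/2 - sqrt(5)/2)*conj(1) + 2*(1/2 + sqrt(5)/2)*conj(1) + 2*(sqrt(5)/2 + 15/2)*conj(1) + 5*(2)*conj(1) + 5*(-2)*conj(1)]
      = (1/20)[(10) + (-2) + (1 - sqrt(5)) + (15 - sqrt(5)) + (1 + sqrt(5)) + (sqrt(5) + 15) + (10) + (-10)] = 40/20 = 2
  <chi_rho, chi_2> = (1/20)[1*(10)*conj(1) + 1*(-2)*conj(1) + 2*(1/2 - sqrt(5)/2)*conj(1) + 2*(15/2 - sqrt(5)/2)*conj(1) + 2*(1/2 + sqrt(5)/2)*conj(1) + 2*(sqrt(5)/2 + 15/2)*conj(1) + 5*(2)*conj(-1) + 5*(-2)*conj(-1)]
      = (1/20)[(10) + (-2) + (1 - sqrt(5)) + (15 - sqrt(5)) + (1 + sqrt(5)) + (sqrt(5) + 15) + (-10) + (10)] = 40/20 = 2
  <chi_rho, chi_3> = (1/20)[1*(10)*conj(1) + 1*(-2)*conj(-1) + 2*(1/2 - sqrt(5)/2)*conj(-1) + 2*(15/2 - sqrt(5)/2)*conj(1) + 2*(1/2 + sqrt(5)/2)*conj(-1) + 2*(sqrt(5)/2 + 15/2)*conj(1) + 5*(2)*conj(1) + 5*(-2)*conj(-1)]
      = (1/20)[(10) + (2) + (-1 + sqrt(5)) + (15 - sqrt(5)) + (-sqrt(5) - 1) + (sqrt(5) + 15) + (10) + (10)] = 60/20 = 3
  <chi_rho, chi_4> = (1/20)[1*(10)*conj(1) + 1*(-2)*conj(-1) + 2*(1/2 - sqrt(5)/2)*conj(-1) + 2*(15/2 - sqrt(5)/2)*conj(1) + 2*(1/2 + sqrt(5)/2)*conj(-1) + 2*(sqrt(5)/2 + 15/2)*conj(1) + 5*(2)*conj(-1) + 5*(-2)*conj(1)]
      = (1/20)[(10) + (2) + (-1 + sqrt(5)) + (15 - sqrt(5)) + (-sqrt(5) - 1) + (sqrt(5) + 15) + (-10) + (-10)] = 20/20 = 1
  <chi_rho, chi_5> = (1/20)[1*(10)*conj(2) + 1*(-2)*conj(-2) + 2*(1/2 - sqrt(5)/2)*conj(1/2 + sqrt(5)/2) + 2*(15/2 - sqrt(5)/2)*conj(-1/2 + sqrt(5)/2) + 2*(1/2 + sqrt(5)/2)*conj(1/2 - sqrt(5)/2) + 2*(sqrt(5)/2 + 15/2)*conj(-sqrt(5)/2 - 1/2) + 5*(2)*conj(0) + 5*(-2)*conj(0)]
      = (1/20)[(20) + (4) + (-2) + (-10 + 8*sqrt(5)) + (-2) + (-8*sqrt(5) - 10) + (0) + (0)] = 0/20 = 0
  <chi_rho, chi_6> = (1/20)[1*(10)*conj(2) + 1*(-2)*conj(2) + 2*(1/2 - sqrt(5)/2)*conj(-1/2 + sqrt(5)/2) + 2*(15/2 - sqrt(5)/2)*conj(-sqrt(5)/2 - 1/2) + 2*(1/2 + sqrt(5)/2)*conj(-sqrt(5)/2 - 1/2) + 2*(sqrt(5)/2 + 15/2)*conj(-1/2 + sqrt(5)/2) + 5*(2)*conj(0) + 5*(-2)*conj(0)]
      = (1/20)[(20) + (-4) + (-3 + sqrt(5)) + (-7*sqrt(5) - 5) + (-3 - sqrt(5)) + (-5 + 7*sqrt(5)) + (0) + (0)] = 0/20 = 0
  <chi_rho, chi_7> = (1/20)[1*(10)*conj(2) + 1*(-2)*conj(-2) + 2*(1/2 - sqrt(5)/2)*conj(1/2 - sqrt(5)/2) + 2*(15/2 - sqrt(5)/2)*conj(-sqrt(5)/2 - 1/2) + 2*(1/2 + sqrt(5)/2)*conj(1/2 + sqrt(5)/2) + 2*(sqrt(5)/2 + 15/2)*conj(-1/2 + sqrt(5)/2) + 5*(2)*conj(0) + 5*(-2)*conj(0)]
      = (1/20)[(20) + (4) + (3 - sqrt(5)) + (-7*sqrt(5) - 5) + (sqrt(5) + 3) + (-5 + 7*sqrt(5)) + (0) + (0)] = 20/20 = 1
  <chi_rho, chi_8> = (1/20)[1*(10)*conj(2) + 1*(-2)*conj(2) + 2*(1/2 - sqrt(5)/2)*conj(-sqrt(5)/2 - 1/2) + 2*(15/2 - sqrt(5)/2)*conj(-1/2 + sqrt(5)/2) + 2*(1/2 + sqrt(5)/2)*conj(-1/2 + sqrt(5)/2) + 2*(sqrt(5)/2 + 15/2)*conj(-sqrt(5)/2 - 1/2) + 5*(2)*conj(0) + 5*(-2)*conj(0)]
      = (1/20)[(20) + (-4) + (2) + (-10 + 8*sqrt(5)) + (2) + (-8*sqrt(5) - 10) + (0) + (0)] = 0/20 = 0
Dimension check: dim(rho) = sum (mult * dim) = 2*1 + 2*1 + 3*1 + 1*1 + 0*2 + 0*2 + 1*2 + 0*2 = 10 = chi_rho(e) = 10.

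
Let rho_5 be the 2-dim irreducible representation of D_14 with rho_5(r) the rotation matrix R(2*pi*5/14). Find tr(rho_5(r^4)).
chi_{rho_5}(r^4) = 2*cos(2*pi*5*4/14) = -2*cos(pi/7)

Details: rho_5(r^4) is rotation by angle 2*pi*5*4/14, whose trace is 2*cos(2*pi*5*4/14) = -2*cos(pi/7).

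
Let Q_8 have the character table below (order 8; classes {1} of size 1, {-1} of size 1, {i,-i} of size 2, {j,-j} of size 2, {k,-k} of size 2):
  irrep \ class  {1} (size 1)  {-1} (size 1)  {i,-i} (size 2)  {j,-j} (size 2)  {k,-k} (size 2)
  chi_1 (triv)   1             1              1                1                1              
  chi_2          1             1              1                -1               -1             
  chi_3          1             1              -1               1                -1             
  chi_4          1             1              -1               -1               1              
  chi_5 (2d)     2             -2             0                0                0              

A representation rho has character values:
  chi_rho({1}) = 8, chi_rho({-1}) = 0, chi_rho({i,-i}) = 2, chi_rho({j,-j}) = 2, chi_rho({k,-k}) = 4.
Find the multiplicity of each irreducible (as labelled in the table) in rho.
Multiplicities: chi_1: 3, chi_2: 0, chi_3: 0, chi_4: 1, chi_5: 2.

Derivation: Use <chi_rho, chi> = (1/|G|) sum_C |C| * chi_rho(C) * conj(chi(C)) with |G| = 8 for each irreducible chi in the table:
  <chi_rho, chi_1> = (1/8)[1*(8)*conj(1) + 1*(0)*conj(1) + 2*(2)*conj(1) + 2*(2)*conj(1) + 2*(4)*conj(1)]
      = (1/8)[(8) + (0) + (4) + (4) + (8)] = 24/8 = 3
  <chi_rho, chi_2> = (1/8)[1*(8)*conj(1) + 1*(0)*conj(1) + 2*(2)*conj(1) + 2*(2)*conj(-1) + 2*(4)*conj(-1)]
      = (1/8)[(8) + (0) + (4) + (-4) + (-8)] = 0/8 = 0
  <chi_rho, chi_3> = (1/8)[1*(8)*conj(1) + 1*(0)*conj(1) + 2*(2)*conj(-1) + 2*(2)*conj(1) + 2*(4)*conj(-1)]
      = (1/8)[(8) + (0) + (-4) + (4) + (-8)] = 0/8 = 0
  <chi_rho, chi_4> = (1/8)[1*(8)*conj(1) + 1*(0)*conj(1) + 2*(2)*conj(-1) + 2*(2)*conj(-1) + 2*(4)*conj(1)]
      = (1/8)[(8) + (0) + (-4) + (-4) + (8)] = 8/8 = 1
  <chi_rho, chi_5> = (1/8)[1*(8)*conj(2) + 1*(0)*conj(-2) + 2*(2)*conj(0) + 2*(2)*conj(0) + 2*(4)*conj(0)]
      = (1/8)[(16) + (0) + (0) + (0) + (0)] = 16/8 = 2
Dimension check: dim(rho) = sum (mult * dim) = 3*1 + 0*1 + 0*1 + 1*1 + 2*2 = 8 = chi_rho(e) = 8.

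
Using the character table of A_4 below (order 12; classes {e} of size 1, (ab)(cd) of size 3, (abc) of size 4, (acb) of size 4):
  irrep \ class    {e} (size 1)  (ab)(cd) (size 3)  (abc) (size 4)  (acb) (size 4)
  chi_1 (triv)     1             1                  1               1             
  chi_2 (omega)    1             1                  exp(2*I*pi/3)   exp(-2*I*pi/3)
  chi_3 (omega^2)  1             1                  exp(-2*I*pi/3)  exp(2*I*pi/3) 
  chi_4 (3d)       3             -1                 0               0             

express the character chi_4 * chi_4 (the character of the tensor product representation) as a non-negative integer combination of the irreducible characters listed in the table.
chi_4 tensor chi_4 = chi_1 + chi_2 + chi_3 + 2*chi_4 (all other irreducibles have multiplicity 0).

Derivation: The character of a tensor product is the pointwise product (chi_4 * chi_4)(C) = chi_4(C) * chi_4(C):
  {e}: (3)*(3), (ab)(cd): (-1)*(-1), (abc): (0)*(0), (acb): (0)*(0)
so (chi_4 * chi_4) takes values
  {e} -> 9, (ab)(cd) -> 1, (abc) -> 0, (acb) -> 0.
Now take the inner product of this character with each irreducible chi from the table, <chi_4*chi_4, chi> = (1/12) sum_C |C| (chi_4*chi_4)(C) conj(chi(C)):
  <chi_4*chi_4, chi_1> = (1/12)[1*(9)*conj(1) + 3*(1)*conj(1) + 4*(0)*conj(1) + 4*(0)*conj(1)]
      = (1/12)[(9) + (3) + (0) + (0)] = 12/12 = 1
  <chi_4*chi_4, chi_2> = (1/12)[1*(9)*conj(1) + 3*(1)*conj(1) + 4*(0)*conj(exp(2*I*pi/3)) + 4*(0)*conj(exp(-2*I*pi/3))]
      = (1/12)[(9) + (3) + (0) + (0)] = 12/12 = 1
  <chi_4*chi_4, chi_3> = (1/12)[1*(9)*conj(1) + 3*(1)*conj(1) + 4*(0)*conj(exp(-2*I*pi/3)) + 4*(0)*conj(exp(2*I*pi/3))]
      = (1/12)[(9) + (3) + (0) + (0)] = 12/12 = 1
  <chi_4*chi_4, chi_4> = (1/12)[1*(9)*conj(3) + 3*(1)*conj(-1) + 4*(0)*conj(0) + 4*(0)*conj(0)]
      = (1/12)[(27) + (-3) + (0) + (0)] = 24/12 = 2
(Exp terms are combined using exp(i*s)*conj(exp(i*t)) = exp(i*(s-t)), and sums of them are collapsed using the identity that for every m > 1 the m distinct m-th roots of unity sum to 0, e.g. 1 + exp(2*I*pi/3) + exp(-2*I*pi/3) = 0.)
Hence the multiplicities are chi_1: 1, chi_2: 1, chi_3: 1, chi_4: 2. Dimension check: dim(chi_4)*dim(chi_4) = 3*3 = 9 and sum (mult * dim) = 1*1 + 1*1 + 1*1 + 2*3 = 9.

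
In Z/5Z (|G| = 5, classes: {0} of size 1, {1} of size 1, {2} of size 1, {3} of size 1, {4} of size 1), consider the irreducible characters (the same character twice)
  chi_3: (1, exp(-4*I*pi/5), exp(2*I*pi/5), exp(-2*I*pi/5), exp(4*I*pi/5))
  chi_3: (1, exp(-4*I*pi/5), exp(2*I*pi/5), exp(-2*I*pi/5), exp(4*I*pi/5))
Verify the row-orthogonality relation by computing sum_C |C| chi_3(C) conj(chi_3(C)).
Sum = 5 = |G| = 5; so <chi_3, chi_3> = 1 (norm-1 confirms irreducibility).

Details: Compute term by term over conjugacy classes (|C| * chi_3(C) * conj(chi_3(C))):
  1*(1)*conj(1) + 1*(exp(-4*I*pi/5))*conj(exp(-4*I*pi/5)) + 1*(exp(2*I*pi/5))*conj(exp(2*I*pi/5)) + 1*(exp(-2*I*pi/5))*conj(exp(-2*I*pi/5)) + 1*(exp(4*I*pi/5))*conj(exp(4*I*pi/5))
  = (1) + (1) + (1) + (1) + (1)
  = 5.
(Exp terms are combined using exp(i*s)*conj(exp(i*t)) = exp(i*(s-t)), and sums of them are collapsed using the identity that for every m > 1 the m distinct m-th roots of unity sum to 0, e.g. 1 + exp(2*I*pi/3) + exp(-2*I*pi/3) = 0.)
Dividing by |G| = 5 gives 5/5 = 1, matching the row-orthogonality relation <chi_3, chi_3> = [chi_3 = chi_3].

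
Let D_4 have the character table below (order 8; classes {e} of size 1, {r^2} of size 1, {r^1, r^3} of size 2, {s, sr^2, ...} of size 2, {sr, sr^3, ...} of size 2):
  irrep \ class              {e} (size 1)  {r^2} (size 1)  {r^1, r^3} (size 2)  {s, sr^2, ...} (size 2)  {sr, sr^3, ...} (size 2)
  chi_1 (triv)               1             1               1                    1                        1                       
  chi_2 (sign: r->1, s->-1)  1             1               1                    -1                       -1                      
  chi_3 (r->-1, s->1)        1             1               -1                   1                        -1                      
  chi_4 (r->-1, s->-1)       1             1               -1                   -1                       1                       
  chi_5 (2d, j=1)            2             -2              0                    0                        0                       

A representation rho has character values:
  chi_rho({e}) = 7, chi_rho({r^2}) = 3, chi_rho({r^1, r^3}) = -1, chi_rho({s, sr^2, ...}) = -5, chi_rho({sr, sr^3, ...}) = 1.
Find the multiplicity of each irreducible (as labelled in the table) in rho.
Multiplicities: chi_1: 0, chi_2: 2, chi_3: 0, chi_4: 3, chi_5: 1.

Argument: Use <chi_rho, chi> = (1/|G|) sum_C |C| * chi_rho(C) * conj(chi(C)) with |G| = 8 for each irreducible chi in the table:
  <chi_rho, chi_1> = (1/8)[1*(7)*conj(1) + 1*(3)*conj(1) + 2*(-1)*conj(1) + 2*(-5)*conj(1) + 2*(1)*conj(1)]
      = (1/8)[(7) + (3) + (-2) + (-10) + (2)] = 0/8 = 0
  <chi_rho, chi_2> = (1/8)[1*(7)*conj(1) + 1*(3)*conj(1) + 2*(-1)*conj(1) + 2*(-5)*conj(-1) + 2*(1)*conj(-1)]
      = (1/8)[(7) + (3) + (-2) + (10) + (-2)] = 16/8 = 2
  <chi_rho, chi_3> = (1/8)[1*(7)*conj(1) + 1*(3)*conj(1) + 2*(-1)*conj(-1) + 2*(-5)*conj(1) + 2*(1)*conj(-1)]
      = (1/8)[(7) + (3) + (2) + (-10) + (-2)] = 0/8 = 0
  <chi_rho, chi_4> = (1/8)[1*(7)*conj(1) + 1*(3)*conj(1) + 2*(-1)*conj(-1) + 2*(-5)*conj(-1) + 2*(1)*conj(1)]
      = (1/8)[(7) + (3) + (2) + (10) + (2)] = 24/8 = 3
  <chi_rho, chi_5> = (1/8)[1*(7)*conj(2) + 1*(3)*conj(-2) + 2*(-1)*conj(0) + 2*(-5)*conj(0) + 2*(1)*conj(0)]
      = (1/8)[(14) + (-6) + (0) + (0) + (0)] = 8/8 = 1
Dimension check: dim(rho) = sum (mult * dim) = 0*1 + 2*1 + 0*1 + 3*1 + 1*2 = 7 = chi_rho(e) = 7.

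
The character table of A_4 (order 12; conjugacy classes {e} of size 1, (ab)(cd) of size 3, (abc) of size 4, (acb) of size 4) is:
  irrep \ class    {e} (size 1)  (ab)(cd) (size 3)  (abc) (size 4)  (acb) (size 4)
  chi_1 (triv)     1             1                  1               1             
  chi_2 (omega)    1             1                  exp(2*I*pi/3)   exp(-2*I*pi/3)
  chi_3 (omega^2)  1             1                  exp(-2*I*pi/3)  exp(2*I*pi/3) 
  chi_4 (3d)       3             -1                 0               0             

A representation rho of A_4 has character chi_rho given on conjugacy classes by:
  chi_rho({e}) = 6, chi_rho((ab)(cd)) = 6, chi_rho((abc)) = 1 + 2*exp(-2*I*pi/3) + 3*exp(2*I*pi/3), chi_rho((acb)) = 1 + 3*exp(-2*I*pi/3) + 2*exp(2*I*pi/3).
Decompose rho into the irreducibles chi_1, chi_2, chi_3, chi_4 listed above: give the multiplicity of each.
Multiplicities: chi_1: 1, chi_2: 3, chi_3: 2, chi_4: 0.

Argument: Use <chi_rho, chi> = (1/|G|) sum_C |C| * chi_rho(C) * conj(chi(C)) with |G| = 12 for each irreducible chi in the table:
  <chi_rho, chi_1> = (1/12)[1*(6)*conj(1) + 3*(6)*conj(1) + 4*(1 + 2*exp(-2*I*pi/3) + 3*exp(2*I*pi/3))*conj(1) + 4*(1 + 3*exp(-2*I*pi/3) + 2*exp(2*I*pi/3))*conj(1)]
      = (1/12)[(6) + (18) + (4 + 8*exp(-2*I*pi/3) + 12*exp(2*I*pi/3)) + (4 + 12*exp(-2*I*pi/3) + 8*exp(2*I*pi/3))] = 12/12 = 1
  <chi_rho, chi_2> = (1/12)[1*(6)*conj(1) + 3*(6)*conj(1) + 4*(1 + 2*exp(-2*I*pi/3) + 3*exp(2*I*pi/3))*conj(exp(2*I*pi/3)) + 4*(1 + 3*exp(-2*I*pi/3) + 2*exp(2*I*pi/3))*conj(exp(-2*I*pi/3))]
      = (1/12)[(6) + (18) + (12 + 4*exp(-2*I*pi/3) + 8*exp(2*I*pi/3)) + (12 + 8*exp(-2*I*pi/3) + 4*exp(2*I*pi/3))] = 36/12 = 3
  <chi_rho, chi_3> = (1/12)[1*(6)*conj(1) + 3*(6)*conj(1) + 4*(1 + 2*exp(-2*I*pi/3) + 3*exp(2*I*pi/3))*conj(exp(-2*I*pi/3)) + 4*(1 + 3*exp(-2*I*pi/3) + 2*exp(2*I*pi/3))*conj(exp(2*I*pi/3))]
      = (1/12)[(6) + (18) + (8 + 12*exp(-2*I*pi/3) + 4*exp(2*I*pi/3)) + (8 + 4*exp(-2*I*pi/3) + 12*exp(2*I*pi/3))] = 24/12 = 2
  <chi_rho, chi_4> = (1/12)[1*(6)*conj(3) + 3*(6)*conj(-1) + 4*(1 + 2*exp(-2*I*pi/3) + 3*exp(2*I*pi/3))*conj(0) + 4*(1 + 3*exp(-2*I*pi/3) + 2*exp(2*I*pi/3))*conj(0)]
      = (1/12)[(18) + (-18) + (0) + (0)] = 0/12 = 0
(Exp terms are combined using exp(i*s)*conj(exp(i*t)) = exp(i*(s-t)), and sums of them are collapsed using the identity that for every m > 1 the m distinct m-th roots of unity sum to 0, e.g. 1 + exp(2*I*pi/3) + exp(-2*I*pi/3) = 0.)
Dimension check: dim(rho) = sum (mult * dim) = 1*1 + 3*1 + 2*1 + 0*3 = 6 = chi_rho(e) = 6.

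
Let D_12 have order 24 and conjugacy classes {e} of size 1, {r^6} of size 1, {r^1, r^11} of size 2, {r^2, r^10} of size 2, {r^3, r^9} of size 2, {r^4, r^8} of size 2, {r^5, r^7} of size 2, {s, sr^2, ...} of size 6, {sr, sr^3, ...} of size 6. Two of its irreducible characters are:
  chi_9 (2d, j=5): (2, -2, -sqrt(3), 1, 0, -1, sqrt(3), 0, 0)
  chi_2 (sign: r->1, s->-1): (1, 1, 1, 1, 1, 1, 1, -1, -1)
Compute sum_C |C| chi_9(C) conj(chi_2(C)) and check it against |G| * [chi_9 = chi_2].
Sum = 0; so <chi_9, chi_2> = 0 (distinct irreducibles are orthogonal).

Justification: Compute term by term over conjugacy classes (|C| * chi_9(C) * conj(chi_2(C))):
  1*(2)*conj(1) + 1*(-2)*conj(1) + 2*(-sqrt(3))*conj(1) + 2*(1)*conj(1) + 2*(0)*conj(1) + 2*(-1)*conj(1) + 2*(sqrt(3))*conj(1) + 6*(0)*conj(-1) + 6*(0)*conj(-1)
  = (2) + (-2) + (-2*sqrt(3)) + (2) + (0) + (-2) + (2*sqrt(3)) + (0) + (0)
  = 0.
Dividing by |G| = 24 gives 0/24 = 0, matching the row-orthogonality relation <chi_9, chi_2> = [chi_9 = chi_2].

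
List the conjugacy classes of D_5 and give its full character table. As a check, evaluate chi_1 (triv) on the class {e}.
Conjugacy classes: {e} of size 1, {r^1, r^4} of size 2, {r^2, r^3} of size 2, {s, sr, ..., sr^4} of size 5.
Character table:
  irrep \ class              {e} (size 1)  {r^1, r^4} (size 2)  {r^2, r^3} (size 2)  {s, sr, ..., sr^4} (size 5)
  chi_1 (triv)               1             1                    1                    1                          
  chi_2 (sign: r->1, s->-1)  1             1                    1                    -1                         
  chi_3 (2d, j=1)            2             -1/2 + sqrt(5)/2     -sqrt(5)/2 - 1/2     0                          
  chi_4 (2d, j=2)            2             -sqrt(5)/2 - 1/2     -1/2 + sqrt(5)/2     0                          

Spot check: chi_1 (triv) on {e} = 1.

Derivation: D_5 has order 2*5 = 10 with 4 conjugacy classes, hence 4 irreducibles. Sum of squared dims 1 + 1 + 4 + 4 = 10 = |G|. Linear characters come from the abelianisation; the 2-dimensional irreps have character r^k -> 2*cos(2*pi*j*k/5), reflections -> 0.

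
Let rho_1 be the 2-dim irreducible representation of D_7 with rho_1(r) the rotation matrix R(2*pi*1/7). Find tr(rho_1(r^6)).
chi_{rho_1}(r^6) = 2*cos(2*pi*1*6/7) = 2*cos(2*pi/7)

Why: rho_1(r^6) is rotation by angle 2*pi*1*6/7, whose trace is 2*cos(2*pi*1*6/7) = 2*cos(2*pi/7).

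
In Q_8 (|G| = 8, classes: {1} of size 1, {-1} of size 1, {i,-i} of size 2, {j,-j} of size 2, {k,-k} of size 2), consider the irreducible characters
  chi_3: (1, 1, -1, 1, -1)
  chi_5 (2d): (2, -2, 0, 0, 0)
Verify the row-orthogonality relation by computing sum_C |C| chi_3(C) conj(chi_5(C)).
Sum = 0; so <chi_3, chi_5> = 0 (distinct irreducibles are orthogonal).

Explanation: Compute term by term over conjugacy classes (|C| * chi_3(C) * conj(chi_5(C))):
  1*(1)*conj(2) + 1*(1)*conj(-2) + 2*(-1)*conj(0) + 2*(1)*conj(0) + 2*(-1)*conj(0)
  = (2) + (-2) + (0) + (0) + (0)
  = 0.
Dividing by |G| = 8 gives 0/8 = 0, matching the row-orthogonality relation <chi_3, chi_5> = [chi_3 = chi_5].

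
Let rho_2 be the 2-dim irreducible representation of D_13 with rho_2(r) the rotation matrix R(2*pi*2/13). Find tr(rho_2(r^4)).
chi_{rho_2}(r^4) = 2*cos(2*pi*2*4/13) = -2*cos(3*pi/13)

Why: rho_2(r^4) is rotation by angle 2*pi*2*4/13, whose trace is 2*cos(2*pi*2*4/13) = -2*cos(3*pi/13).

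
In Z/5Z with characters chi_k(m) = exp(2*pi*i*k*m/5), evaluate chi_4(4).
chi_4(4) = zeta_5^16 = exp(2*I*pi/5)

Proof sketch: chi_4(4) = zeta_5^(4*4) = zeta_5^16. Since zeta_5^5 = 1, this equals zeta_5^1 = exp(2*pi*i*1/5) = exp(2*I*pi/5).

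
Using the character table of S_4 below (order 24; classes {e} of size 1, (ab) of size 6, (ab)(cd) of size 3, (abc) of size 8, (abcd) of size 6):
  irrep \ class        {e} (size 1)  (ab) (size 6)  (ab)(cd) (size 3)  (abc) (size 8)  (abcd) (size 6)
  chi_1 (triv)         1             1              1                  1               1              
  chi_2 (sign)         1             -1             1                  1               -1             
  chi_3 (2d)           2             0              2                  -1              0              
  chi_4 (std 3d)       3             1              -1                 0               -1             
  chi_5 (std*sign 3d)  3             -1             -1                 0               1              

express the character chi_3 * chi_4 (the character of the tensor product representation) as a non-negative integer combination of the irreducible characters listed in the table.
chi_3 tensor chi_4 = chi_4 + chi_5 (all other irreducibles have multiplicity 0).

The character of a tensor product is the pointwise product (chi_3 * chi_4)(C) = chi_3(C) * chi_4(C):
  {e}: (2)*(3), (ab): (0)*(1), (ab)(cd): (2)*(-1), (abc): (-1)*(0), (abcd): (0)*(-1)
so (chi_3 * chi_4) takes values
  {e} -> 6, (ab) -> 0, (ab)(cd) -> -2, (abc) -> 0, (abcd) -> 0.
Now take the inner product of this character with each irreducible chi from the table, <chi_3*chi_4, chi> = (1/24) sum_C |C| (chi_3*chi_4)(C) conj(chi(C)):
  <chi_3*chi_4, chi_1> = (1/24)[1*(6)*conj(1) + 6*(0)*conj(1) + 3*(-2)*conj(1) + 8*(0)*conj(1) + 6*(0)*conj(1)]
      = (1/24)[(6) + (0) + (-6) + (0) + (0)] = 0/24 = 0
  <chi_3*chi_4, chi_2> = (1/24)[1*(6)*conj(1) + 6*(0)*conj(-1) + 3*(-2)*conj(1) + 8*(0)*conj(1) + 6*(0)*conj(-1)]
      = (1/24)[(6) + (0) + (-6) + (0) + (0)] = 0/24 = 0
  <chi_3*chi_4, chi_3> = (1/24)[1*(6)*conj(2) + 6*(0)*conj(0) + 3*(-2)*conj(2) + 8*(0)*conj(-1) + 6*(0)*conj(0)]
      = (1/24)[(12) + (0) + (-12) + (0) + (0)] = 0/24 = 0
  <chi_3*chi_4, chi_4> = (1/24)[1*(6)*conj(3) + 6*(0)*conj(1) + 3*(-2)*conj(-1) + 8*(0)*conj(0) + 6*(0)*conj(-1)]
      = (1/24)[(18) + (0) + (6) + (0) + (0)] = 24/24 = 1
  <chi_3*chi_4, chi_5> = (1/24)[1*(6)*conj(3) + 6*(0)*conj(-1) + 3*(-2)*conj(-1) + 8*(0)*conj(0) + 6*(0)*conj(1)]
      = (1/24)[(18) + (0) + (6) + (0) + (0)] = 24/24 = 1
Hence the multiplicities are chi_4: 1, chi_5: 1. Dimension check: dim(chi_3)*dim(chi_4) = 2*3 = 6 and sum (mult * dim) = 1*3 + 1*3 = 6.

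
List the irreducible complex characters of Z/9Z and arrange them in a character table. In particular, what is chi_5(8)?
Character table of Z/9Z (irreps indexed chi_0,...,chi_8 with chi_k(m) = zeta_9^(k*m), zeta_9 = exp(2*pi*i/9)):
  irrep \ class  {0} (size 1)  {1} (size 1)    {2} (size 1)    {3} (size 1)    {4} (size 1)    {5} (size 1)    {6} (size 1)    {7} (size 1)    {8} (size 1)  
  chi_0          1             1               1               1               1               1               1               1               1             
  chi_1          1             exp(2*I*pi/9)   exp(4*I*pi/9)   exp(2*I*pi/3)   exp(8*I*pi/9)   exp(-8*I*pi/9)  exp(-2*I*pi/3)  exp(-4*I*pi/9)  exp(-2*I*pi/9)
  chi_2          1             exp(4*I*pi/9)   exp(8*I*pi/9)   exp(-2*I*pi/3)  exp(-2*I*pi/9)  exp(2*I*pi/9)   exp(2*I*pi/3)   exp(-8*I*pi/9)  exp(-4*I*pi/9)
  chi_3          1             exp(2*I*pi/3)   exp(-2*I*pi/3)  1               exp(2*I*pi/3)   exp(-2*I*pi/3)  1               exp(2*I*pi/3)   exp(-2*I*pi/3)
  chi_4          1             exp(8*I*pi/9)   exp(-2*I*pi/9)  exp(2*I*pi/3)   exp(-4*I*pi/9)  exp(4*I*pi/9)   exp(-2*I*pi/3)  exp(2*I*pi/9)   exp(-8*I*pi/9)
  chi_5          1             exp(-8*I*pi/9)  exp(2*I*pi/9)   exp(-2*I*pi/3)  exp(4*I*pi/9)   exp(-4*I*pi/9)  exp(2*I*pi/3)   exp(-2*I*pi/9)  exp(8*I*pi/9) 
  chi_6          1             exp(-2*I*pi/3)  exp(2*I*pi/3)   1               exp(-2*I*pi/3)  exp(2*I*pi/3)   1               exp(-2*I*pi/3)  exp(2*I*pi/3) 
  chi_7          1             exp(-4*I*pi/9)  exp(-8*I*pi/9)  exp(2*I*pi/3)   exp(2*I*pi/9)   exp(-2*I*pi/9)  exp(-2*I*pi/3)  exp(8*I*pi/9)   exp(4*I*pi/9) 
  chi_8          1             exp(-2*I*pi/9)  exp(-4*I*pi/9)  exp(-2*I*pi/3)  exp(-8*I*pi/9)  exp(8*I*pi/9)   exp(2*I*pi/3)   exp(4*I*pi/9)   exp(2*I*pi/9) 

Spot check: chi_5(8) = zeta_9^(5*8) = zeta_9^40 = exp(8*I*pi/9).

Explanation: Z/9Z is abelian, so all 9 irreducible complex representations are 1-dimensional. They are given by chi_k(m) = zeta_9^(k*m) for k = 0,...,8. Row orthogonality: sum_m chi_k(m) conj(chi_l(m)) = 9 * [k = l].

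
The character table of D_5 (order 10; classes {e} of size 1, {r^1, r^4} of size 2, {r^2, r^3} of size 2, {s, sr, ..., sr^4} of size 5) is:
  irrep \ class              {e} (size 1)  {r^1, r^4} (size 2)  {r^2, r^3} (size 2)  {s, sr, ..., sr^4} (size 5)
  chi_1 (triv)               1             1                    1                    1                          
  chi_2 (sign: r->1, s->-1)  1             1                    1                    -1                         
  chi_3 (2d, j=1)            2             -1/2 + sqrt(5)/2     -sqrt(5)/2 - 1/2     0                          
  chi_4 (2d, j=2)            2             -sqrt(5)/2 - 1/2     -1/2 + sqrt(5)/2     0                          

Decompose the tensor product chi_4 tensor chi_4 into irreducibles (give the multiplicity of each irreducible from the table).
chi_4 tensor chi_4 = chi_1 + chi_2 + chi_3 (all other irreducibles have multiplicity 0).

Explanation: The character of a tensor product is the pointwise product (chi_4 * chi_4)(C) = chi_4(C) * chi_4(C):
  {e}: (2)*(2), {r^1, r^4}: (-sqrt(5)/2 - 1/2)*(-sqrt(5)/2 - 1/2), {r^2, r^3}: (-1/2 + sqrt(5)/2)*(-1/2 + sqrt(5)/2), {s, sr, ..., sr^4}: (0)*(0)
so (chi_4 * chi_4) takes values
  {e} -> 4, {r^1, r^4} -> sqrt(5)/2 + 3/2, {r^2, r^3} -> 3/2 - sqrt(5)/2, {s, sr, ..., sr^4} -> 0.
Now take the inner product of this character with each irreducible chi from the table, <chi_4*chi_4, chi> = (1/10) sum_C |C| (chi_4*chi_4)(C) conj(chi(C)):
  <chi_4*chi_4, chi_1> = (1/10)[1*(4)*conj(1) + 2*(sqrt(5)/2 + 3/2)*conj(1) + 2*(3/2 - sqrt(5)/2)*conj(1) + 5*(0)*conj(1)]
      = (1/10)[(4) + (sqrt(5) + 3) + (3 - sqrt(5)) + (0)] = 10/10 = 1
  <chi_4*chi_4, chi_2> = (1/10)[1*(4)*conj(1) + 2*(sqrt(5)/2 + 3/2)*conj(1) + 2*(3/2 - sqrt(5)/2)*conj(1) + 5*(0)*conj(-1)]
      = (1/10)[(4) + (sqrt(5) + 3) + (3 - sqrt(5)) + (0)] = 10/10 = 1
  <chi_4*chi_4, chi_3> = (1/10)[1*(4)*conj(2) + 2*(sqrt(5)/2 + 3/2)*conj(-1/2 + sqrt(5)/2) + 2*(3/2 - sqrt(5)/2)*conj(-sqrt(5)/2 - 1/2) + 5*(0)*conj(0)]
      = (1/10)[(8) + (1 + sqrt(5)) + (1 - sqrt(5)) + (0)] = 10/10 = 1
  <chi_4*chi_4, chi_4> = (1/10)[1*(4)*conj(2) + 2*(sqrt(5)/2 + 3/2)*conj(-sqrt(5)/2 - 1/2) + 2*(3/2 - sqrt(5)/2)*conj(-1/2 + sqrt(5)/2) + 5*(0)*conj(0)]
      = (1/10)[(8) + (-2*sqrt(5) - 4) + (-4 + 2*sqrt(5)) + (0)] = 0/10 = 0
Hence the multiplicities are chi_1: 1, chi_2: 1, chi_3: 1. Dimension check: dim(chi_4)*dim(chi_4) = 2*2 = 4 and sum (mult * dim) = 1*1 + 1*1 + 1*2 = 4.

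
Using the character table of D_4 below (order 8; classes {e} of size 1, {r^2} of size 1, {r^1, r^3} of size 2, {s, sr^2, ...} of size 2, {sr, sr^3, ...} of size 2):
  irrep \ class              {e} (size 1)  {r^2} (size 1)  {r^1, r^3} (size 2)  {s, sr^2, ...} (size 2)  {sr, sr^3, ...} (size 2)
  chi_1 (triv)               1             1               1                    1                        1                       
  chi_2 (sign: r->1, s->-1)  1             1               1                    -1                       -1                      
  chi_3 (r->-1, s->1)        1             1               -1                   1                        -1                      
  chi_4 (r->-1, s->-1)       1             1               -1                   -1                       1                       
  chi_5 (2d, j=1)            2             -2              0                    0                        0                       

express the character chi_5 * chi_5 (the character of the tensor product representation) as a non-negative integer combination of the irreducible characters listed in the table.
chi_5 tensor chi_5 = chi_1 + chi_2 + chi_3 + chi_4 (all other irreducibles have multiplicity 0).

Why: The character of a tensor product is the pointwise product (chi_5 * chi_5)(C) = chi_5(C) * chi_5(C):
  {e}: (2)*(2), {r^2}: (-2)*(-2), {r^1, r^3}: (0)*(0), {s, sr^2, ...}: (0)*(0), {sr, sr^3, ...}: (0)*(0)
so (chi_5 * chi_5) takes values
  {e} -> 4, {r^2} -> 4, {r^1, r^3} -> 0, {s, sr^2, ...} -> 0, {sr, sr^3, ...} -> 0.
Now take the inner product of this character with each irreducible chi from the table, <chi_5*chi_5, chi> = (1/8) sum_C |C| (chi_5*chi_5)(C) conj(chi(C)):
  <chi_5*chi_5, chi_1> = (1/8)[1*(4)*conj(1) + 1*(4)*conj(1) + 2*(0)*conj(1) + 2*(0)*conj(1) + 2*(0)*conj(1)]
      = (1/8)[(4) + (4) + (0) + (0) + (0)] = 8/8 = 1
  <chi_5*chi_5, chi_2> = (1/8)[1*(4)*conj(1) + 1*(4)*conj(1) + 2*(0)*conj(1) + 2*(0)*conj(-1) + 2*(0)*conj(-1)]
      = (1/8)[(4) + (4) + (0) + (0) + (0)] = 8/8 = 1
  <chi_5*chi_5, chi_3> = (1/8)[1*(4)*conj(1) + 1*(4)*conj(1) + 2*(0)*conj(-1) + 2*(0)*conj(1) + 2*(0)*conj(-1)]
      = (1/8)[(4) + (4) + (0) + (0) + (0)] = 8/8 = 1
  <chi_5*chi_5, chi_4> = (1/8)[1*(4)*conj(1) + 1*(4)*conj(1) + 2*(0)*conj(-1) + 2*(0)*conj(-1) + 2*(0)*conj(1)]
      = (1/8)[(4) + (4) + (0) + (0) + (0)] = 8/8 = 1
  <chi_5*chi_5, chi_5> = (1/8)[1*(4)*conj(2) + 1*(4)*conj(-2) + 2*(0)*conj(0) + 2*(0)*conj(0) + 2*(0)*conj(0)]
      = (1/8)[(8) + (-8) + (0) + (0) + (0)] = 0/8 = 0
Hence the multiplicities are chi_1: 1, chi_2: 1, chi_3: 1, chi_4: 1. Dimension check: dim(chi_5)*dim(chi_5) = 2*2 = 4 and sum (mult * dim) = 1*1 + 1*1 + 1*1 + 1*1 = 4.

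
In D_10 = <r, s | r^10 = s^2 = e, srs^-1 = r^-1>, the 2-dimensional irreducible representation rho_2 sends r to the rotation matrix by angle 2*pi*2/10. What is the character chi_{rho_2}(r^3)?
chi_{rho_2}(r^3) = 2*cos(2*pi*2*3/10) = -sqrt(5)/2 - 1/2

Justification: rho_2(r^3) is rotation by angle 2*pi*2*3/10, whose trace is 2*cos(2*pi*2*3/10) = -sqrt(5)/2 - 1/2.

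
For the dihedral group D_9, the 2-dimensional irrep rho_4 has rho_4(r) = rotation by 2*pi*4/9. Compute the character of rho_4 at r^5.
chi_{rho_4}(r^5) = 2*cos(2*pi*4*5/9) = 2*cos(40*pi/9)

Reasoning: rho_4(r^5) is rotation by angle 2*pi*4*5/9, whose trace is 2*cos(2*pi*4*5/9) = 2*cos(40*pi/9).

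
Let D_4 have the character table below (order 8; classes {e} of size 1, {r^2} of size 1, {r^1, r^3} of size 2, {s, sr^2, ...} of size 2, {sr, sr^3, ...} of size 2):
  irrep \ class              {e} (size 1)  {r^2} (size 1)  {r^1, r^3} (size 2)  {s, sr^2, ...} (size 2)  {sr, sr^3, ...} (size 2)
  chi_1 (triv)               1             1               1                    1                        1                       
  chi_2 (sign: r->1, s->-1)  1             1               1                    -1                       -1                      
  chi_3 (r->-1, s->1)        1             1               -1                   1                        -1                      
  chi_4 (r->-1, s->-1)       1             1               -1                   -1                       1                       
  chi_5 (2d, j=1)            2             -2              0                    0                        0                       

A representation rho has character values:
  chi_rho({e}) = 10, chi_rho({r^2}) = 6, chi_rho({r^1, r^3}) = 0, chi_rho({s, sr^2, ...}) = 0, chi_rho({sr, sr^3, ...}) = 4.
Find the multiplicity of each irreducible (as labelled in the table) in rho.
Multiplicities: chi_1: 3, chi_2: 1, chi_3: 1, chi_4: 3, chi_5: 1.

Details: Use <chi_rho, chi> = (1/|G|) sum_C |C| * chi_rho(C) * conj(chi(C)) with |G| = 8 for each irreducible chi in the table:
  <chi_rho, chi_1> = (1/8)[1*(10)*conj(1) + 1*(6)*conj(1) + 2*(0)*conj(1) + 2*(0)*conj(1) + 2*(4)*conj(1)]
      = (1/8)[(10) + (6) + (0) + (0) + (8)] = 24/8 = 3
  <chi_rho, chi_2> = (1/8)[1*(10)*conj(1) + 1*(6)*conj(1) + 2*(0)*conj(1) + 2*(0)*conj(-1) + 2*(4)*conj(-1)]
      = (1/8)[(10) + (6) + (0) + (0) + (-8)] = 8/8 = 1
  <chi_rho, chi_3> = (1/8)[1*(10)*conj(1) + 1*(6)*conj(1) + 2*(0)*conj(-1) + 2*(0)*conj(1) + 2*(4)*conj(-1)]
      = (1/8)[(10) + (6) + (0) + (0) + (-8)] = 8/8 = 1
  <chi_rho, chi_4> = (1/8)[1*(10)*conj(1) + 1*(6)*conj(1) + 2*(0)*conj(-1) + 2*(0)*conj(-1) + 2*(4)*conj(1)]
      = (1/8)[(10) + (6) + (0) + (0) + (8)] = 24/8 = 3
  <chi_rho, chi_5> = (1/8)[1*(10)*conj(2) + 1*(6)*conj(-2) + 2*(0)*conj(0) + 2*(0)*conj(0) + 2*(4)*conj(0)]
      = (1/8)[(20) + (-12) + (0) + (0) + (0)] = 8/8 = 1
Dimension check: dim(rho) = sum (mult * dim) = 3*1 + 1*1 + 1*1 + 3*1 + 1*2 = 10 = chi_rho(e) = 10.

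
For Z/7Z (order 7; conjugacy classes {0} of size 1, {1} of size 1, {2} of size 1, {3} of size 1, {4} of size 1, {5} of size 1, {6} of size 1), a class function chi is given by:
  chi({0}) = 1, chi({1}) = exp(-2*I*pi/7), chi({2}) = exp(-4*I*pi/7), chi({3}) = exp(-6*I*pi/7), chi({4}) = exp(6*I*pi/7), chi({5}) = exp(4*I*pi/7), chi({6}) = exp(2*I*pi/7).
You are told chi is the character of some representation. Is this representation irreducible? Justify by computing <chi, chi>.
Irreducible: <chi, chi> = 1.

Details: <chi, chi> = (1/|G|) sum_C |C| * |chi(C)|^2 = (1/7)[1*|1|^2 + 1*|exp(-2*I*pi/7)|^2 + 1*|exp(-4*I*pi/7)|^2 + 1*|exp(-6*I*pi/7)|^2 + 1*|exp(6*I*pi/7)|^2 + 1*|exp(4*I*pi/7)|^2 + 1*|exp(2*I*pi/7)|^2]
  = (1/7)[(1) + (1) + (1) + (1) + (1) + (1) + (1)] = 7/7 = 1.
(Exp terms are combined using exp(i*s)*conj(exp(i*t)) = exp(i*(s-t)), and sums of them are collapsed using the identity that for every m > 1 the m distinct m-th roots of unity sum to 0, e.g. 1 + exp(2*I*pi/3) + exp(-2*I*pi/3) = 0.)
A character is irreducible iff <chi, chi> = 1, so this representation is irreducible.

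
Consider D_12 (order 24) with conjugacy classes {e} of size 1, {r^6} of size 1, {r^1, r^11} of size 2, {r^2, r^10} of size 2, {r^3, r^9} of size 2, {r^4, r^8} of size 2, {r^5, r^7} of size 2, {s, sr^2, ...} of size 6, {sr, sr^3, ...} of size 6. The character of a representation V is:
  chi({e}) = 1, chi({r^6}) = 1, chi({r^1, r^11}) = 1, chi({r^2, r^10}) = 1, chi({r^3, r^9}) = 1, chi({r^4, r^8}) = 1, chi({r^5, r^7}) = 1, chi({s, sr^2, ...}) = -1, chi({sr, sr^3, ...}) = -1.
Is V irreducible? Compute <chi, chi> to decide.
Irreducible: <chi, chi> = 1.

Working: <chi, chi> = (1/|G|) sum_C |C| * |chi(C)|^2 = (1/24)[1*|1|^2 + 1*|1|^2 + 2*|1|^2 + 2*|1|^2 + 2*|1|^2 + 2*|1|^2 + 2*|1|^2 + 6*|-1|^2 + 6*|-1|^2]
  = (1/24)[(1) + (1) + (2) + (2) + (2) + (2) + (2) + (6) + (6)] = 24/24 = 1.
A character is irreducible iff <chi, chi> = 1, so this representation is irreducible.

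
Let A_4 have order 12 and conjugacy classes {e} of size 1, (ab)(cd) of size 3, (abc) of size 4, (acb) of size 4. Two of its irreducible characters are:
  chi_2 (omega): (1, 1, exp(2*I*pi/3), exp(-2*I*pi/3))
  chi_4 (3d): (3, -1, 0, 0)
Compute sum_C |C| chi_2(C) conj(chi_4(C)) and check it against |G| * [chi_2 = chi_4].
Sum = 0; so <chi_2, chi_4> = 0 (distinct irreducibles are orthogonal).

Why: Compute term by term over conjugacy classes (|C| * chi_2(C) * conj(chi_4(C))):
  1*(1)*conj(3) + 3*(1)*conj(-1) + 4*(exp(2*I*pi/3))*conj(0) + 4*(exp(-2*I*pi/3))*conj(0)
  = (3) + (-3) + (0) + (0)
  = 0.
(Exp terms are combined using exp(i*s)*conj(exp(i*t)) = exp(i*(s-t)), and sums of them are collapsed using the identity that for every m > 1 the m distinct m-th roots of unity sum to 0, e.g. 1 + exp(2*I*pi/3) + exp(-2*I*pi/3) = 0.)
Dividing by |G| = 12 gives 0/12 = 0, matching the row-orthogonality relation <chi_2, chi_4> = [chi_2 = chi_4].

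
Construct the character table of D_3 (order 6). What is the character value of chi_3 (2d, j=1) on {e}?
Conjugacy classes: {e} of size 1, {r^1, r^2} of size 2, {s, sr, ..., sr^2} of size 3.
Character table:
  irrep \ class              {e} (size 1)  {r^1, r^2} (size 2)  {s, sr, ..., sr^2} (size 3)
  chi_1 (triv)               1             1                    1                          
  chi_2 (sign: r->1, s->-1)  1             1                    -1                         
  chi_3 (2d, j=1)            2             -1                   0                          

Spot check: chi_3 (2d, j=1) on {e} = 2.

Explanation: D_3 has order 2*3 = 6 with 3 conjugacy classes, hence 3 irreducibles. Sum of squared dims 1 + 1 + 4 = 6 = |G|. Linear characters come from the abelianisation; the 2-dimensional irreps have character r^k -> 2*cos(2*pi*j*k/3), reflections -> 0.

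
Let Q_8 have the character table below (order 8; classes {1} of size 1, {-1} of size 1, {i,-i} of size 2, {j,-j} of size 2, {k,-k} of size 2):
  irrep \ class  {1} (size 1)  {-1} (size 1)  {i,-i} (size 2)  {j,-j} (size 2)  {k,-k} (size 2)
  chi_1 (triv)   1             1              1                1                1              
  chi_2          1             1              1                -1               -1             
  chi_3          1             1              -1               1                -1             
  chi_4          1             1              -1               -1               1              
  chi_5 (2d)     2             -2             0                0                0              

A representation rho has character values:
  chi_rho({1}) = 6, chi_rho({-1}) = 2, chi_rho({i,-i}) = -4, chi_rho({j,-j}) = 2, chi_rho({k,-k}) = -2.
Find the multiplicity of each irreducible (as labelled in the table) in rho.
Multiplicities: chi_1: 0, chi_2: 0, chi_3: 3, chi_4: 1, chi_5: 1.

Justification: Use <chi_rho, chi> = (1/|G|) sum_C |C| * chi_rho(C) * conj(chi(C)) with |G| = 8 for each irreducible chi in the table:
  <chi_rho, chi_1> = (1/8)[1*(6)*conj(1) + 1*(2)*conj(1) + 2*(-4)*conj(1) + 2*(2)*conj(1) + 2*(-2)*conj(1)]
      = (1/8)[(6) + (2) + (-8) + (4) + (-4)] = 0/8 = 0
  <chi_rho, chi_2> = (1/8)[1*(6)*conj(1) + 1*(2)*conj(1) + 2*(-4)*conj(1) + 2*(2)*conj(-1) + 2*(-2)*conj(-1)]
      = (1/8)[(6) + (2) + (-8) + (-4) + (4)] = 0/8 = 0
  <chi_rho, chi_3> = (1/8)[1*(6)*conj(1) + 1*(2)*conj(1) + 2*(-4)*conj(-1) + 2*(2)*conj(1) + 2*(-2)*conj(-1)]
      = (1/8)[(6) + (2) + (8) + (4) + (4)] = 24/8 = 3
  <chi_rho, chi_4> = (1/8)[1*(6)*conj(1) + 1*(2)*conj(1) + 2*(-4)*conj(-1) + 2*(2)*conj(-1) + 2*(-2)*conj(1)]
      = (1/8)[(6) + (2) + (8) + (-4) + (-4)] = 8/8 = 1
  <chi_rho, chi_5> = (1/8)[1*(6)*conj(2) + 1*(2)*conj(-2) + 2*(-4)*conj(0) + 2*(2)*conj(0) + 2*(-2)*conj(0)]
      = (1/8)[(12) + (-4) + (0) + (0) + (0)] = 8/8 = 1
Dimension check: dim(rho) = sum (mult * dim) = 0*1 + 0*1 + 3*1 + 1*1 + 1*2 = 6 = chi_rho(e) = 6.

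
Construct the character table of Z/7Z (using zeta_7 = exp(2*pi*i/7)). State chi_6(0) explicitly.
Character table of Z/7Z (irreps indexed chi_0,...,chi_6 with chi_k(m) = zeta_7^(k*m), zeta_7 = exp(2*pi*i/7)):
  irrep \ class  {0} (size 1)  {1} (size 1)    {2} (size 1)    {3} (size 1)    {4} (size 1)    {5} (size 1)    {6} (size 1)  
  chi_0          1             1               1               1               1               1               1             
  chi_1          1             exp(2*I*pi/7)   exp(4*I*pi/7)   exp(6*I*pi/7)   exp(-6*I*pi/7)  exp(-4*I*pi/7)  exp(-2*I*pi/7)
  chi_2          1             exp(4*I*pi/7)   exp(-6*I*pi/7)  exp(-2*I*pi/7)  exp(2*I*pi/7)   exp(6*I*pi/7)   exp(-4*I*pi/7)
  chi_3          1             exp(6*I*pi/7)   exp(-2*I*pi/7)  exp(4*I*pi/7)   exp(-4*I*pi/7)  exp(2*I*pi/7)   exp(-6*I*pi/7)
  chi_4          1             exp(-6*I*pi/7)  exp(2*I*pi/7)   exp(-4*I*pi/7)  exp(4*I*pi/7)   exp(-2*I*pi/7)  exp(6*I*pi/7) 
  chi_5          1             exp(-4*I*pi/7)  exp(6*I*pi/7)   exp(2*I*pi/7)   exp(-2*I*pi/7)  exp(-6*I*pi/7)  exp(4*I*pi/7) 
  chi_6          1             exp(-2*I*pi/7)  exp(-4*I*pi/7)  exp(-6*I*pi/7)  exp(6*I*pi/7)   exp(4*I*pi/7)   exp(2*I*pi/7) 

Spot check: chi_6(0) = zeta_7^(6*0) = zeta_7^0 = 1.

Proof sketch: Z/7Z is abelian, so all 7 irreducible complex representations are 1-dimensional. They are given by chi_k(m) = zeta_7^(k*m) for k = 0,...,6. Row orthogonality: sum_m chi_k(m) conj(chi_l(m)) = 7 * [k = l].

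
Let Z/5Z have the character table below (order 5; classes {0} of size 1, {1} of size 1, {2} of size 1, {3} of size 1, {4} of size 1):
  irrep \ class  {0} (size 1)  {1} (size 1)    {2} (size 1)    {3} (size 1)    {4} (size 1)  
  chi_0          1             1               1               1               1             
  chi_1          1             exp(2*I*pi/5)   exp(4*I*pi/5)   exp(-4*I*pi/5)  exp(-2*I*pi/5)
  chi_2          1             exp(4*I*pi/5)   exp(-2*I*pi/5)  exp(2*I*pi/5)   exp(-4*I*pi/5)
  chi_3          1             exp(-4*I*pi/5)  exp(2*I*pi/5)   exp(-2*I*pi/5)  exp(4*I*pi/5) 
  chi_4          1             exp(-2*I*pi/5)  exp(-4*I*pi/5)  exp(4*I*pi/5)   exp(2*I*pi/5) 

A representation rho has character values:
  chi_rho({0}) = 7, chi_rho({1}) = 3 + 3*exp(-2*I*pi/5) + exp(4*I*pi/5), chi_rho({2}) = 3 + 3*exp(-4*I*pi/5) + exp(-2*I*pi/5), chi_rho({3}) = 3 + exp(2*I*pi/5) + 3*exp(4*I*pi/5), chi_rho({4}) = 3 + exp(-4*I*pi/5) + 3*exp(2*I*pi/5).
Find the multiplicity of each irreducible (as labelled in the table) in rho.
Multiplicities: chi_0: 3, chi_1: 0, chi_2: 1, chi_3: 0, chi_4: 3.

Proof sketch: Use <chi_rho, chi> = (1/|G|) sum_C |C| * chi_rho(C) * conj(chi(C)) with |G| = 5 for each irreducible chi in the table:
  <chi_rho, chi_0> = (1/5)[1*(7)*conj(1) + 1*(3 + 3*exp(-2*I*pi/5) + exp(4*I*pi/5))*conj(1) + 1*(3 + 3*exp(-4*I*pi/5) + exp(-2*I*pi/5))*conj(1) + 1*(3 + exp(2*I*pi/5) + 3*exp(4*I*pi/5))*conj(1) + 1*(3 + exp(-4*I*pi/5) + 3*exp(2*I*pi/5))*conj(1)]
      = (1/5)[(7) + (3 + 3*exp(-2*I*pi/5) + exp(4*I*pi/5)) + (3 + 3*exp(-4*I*pi/5) + exp(-2*I*pi/5)) + (3 + exp(2*I*pi/5) + 3*exp(4*I*pi/5)) + (3 + exp(-4*I*pi/5) + 3*exp(2*I*pi/5))] = 15/5 = 3
  <chi_rho, chi_1> = (1/5)[1*(7)*conj(1) + 1*(3 + 3*exp(-2*I*pi/5) + exp(4*I*pi/5))*conj(exp(2*I*pi/5)) + 1*(3 + 3*exp(-4*I*pi/5) + exp(-2*I*pi/5))*conj(exp(4*I*pi/5)) + 1*(3 + exp(2*I*pi/5) + 3*exp(4*I*pi/5))*conj(exp(-4*I*pi/5)) + 1*(3 + exp(-4*I*pi/5) + 3*exp(2*I*pi/5))*conj(exp(-2*I*pi/5))]
      = (1/5)[(7) + (3*exp(-2*I*pi/5) + 3*exp(-4*I*pi/5) + exp(2*I*pi/5)) + (3*exp(-4*I*pi/5) + exp(4*I*pi/5) + 3*exp(2*I*pi/5)) + (3*exp(-2*I*pi/5) + exp(-4*I*pi/5) + 3*exp(4*I*pi/5)) + (exp(-2*I*pi/5) + 3*exp(4*I*pi/5) + 3*exp(2*I*pi/5))] = 0/5 = 0
  <chi_rho, chi_2> = (1/5)[1*(7)*conj(1) + 1*(3 + 3*exp(-2*I*pi/5) + exp(4*I*pi/5))*conj(exp(4*I*pi/5)) + 1*(3 + 3*exp(-4*I*pi/5) + exp(-2*I*pi/5))*conj(exp(-2*I*pi/5)) + 1*(3 + exp(2*I*pi/5) + 3*exp(4*I*pi/5))*conj(exp(2*I*pi/5)) + 1*(3 + exp(-4*I*pi/5) + 3*exp(2*I*pi/5))*conj(exp(-4*I*pi/5))]
      = (1/5)[(7) + (1 + 3*exp(-4*I*pi/5) + 3*exp(4*I*pi/5)) + (1 + 3*exp(-2*I*pi/5) + 3*exp(2*I*pi/5)) + (1 + 3*exp(-2*I*pi/5) + 3*exp(2*I*pi/5)) + (1 + 3*exp(-4*I*pi/5) + 3*exp(4*I*pi/5))] = 5/5 = 1
  <chi_rho, chi_3> = (1/5)[1*(7)*conj(1) + 1*(3 + 3*exp(-2*I*pi/5) + exp(4*I*pi/5))*conj(exp(-4*I*pi/5)) + 1*(3 + 3*exp(-4*I*pi/5) + exp(-2*I*pi/5))*conj(exp(2*I*pi/5)) + 1*(3 + exp(2*I*pi/5) + 3*exp(4*I*pi/5))*conj(exp(-2*I*pi/5)) + 1*(3 + exp(-4*I*pi/5) + 3*exp(2*I*pi/5))*conj(exp(4*I*pi/5))]
      = (1/5)[(7) + (exp(-2*I*pi/5) + 3*exp(4*I*pi/5) + 3*exp(2*I*pi/5)) + (3*exp(-2*I*pi/5) + exp(-4*I*pi/5) + 3*exp(4*I*pi/5)) + (3*exp(-4*I*pi/5) + exp(4*I*pi/5) + 3*exp(2*I*pi/5)) + (3*exp(-2*I*pi/5) + 3*exp(-4*I*pi/5) + exp(2*I*pi/5))] = 0/5 = 0
  <chi_rho, chi_4> = (1/5)[1*(7)*conj(1) + 1*(3 + 3*exp(-2*I*pi/5) + exp(4*I*pi/5))*conj(exp(-2*I*pi/5)) + 1*(3 + 3*exp(-4*I*pi/5) + exp(-2*I*pi/5))*conj(exp(-4*I*pi/5)) + 1*(3 + exp(2*I*pi/5) + 3*exp(4*I*pi/5))*conj(exp(4*I*pi/5)) + 1*(3 + exp(-4*I*pi/5) + 3*exp(2*I*pi/5))*conj(exp(2*I*pi/5))]
      = (1/5)[(7) + (3 + exp(-4*I*pi/5) + 3*exp(2*I*pi/5)) + (3 + exp(2*I*pi/5) + 3*exp(4*I*pi/5)) + (3 + 3*exp(-4*I*pi/5) + exp(-2*I*pi/5)) + (3 + 3*exp(-2*I*pi/5) + exp(4*I*pi/5))] = 15/5 = 3
(Exp terms are combined using exp(i*s)*conj(exp(i*t)) = exp(i*(s-t)), and sums of them are collapsed using the identity that for every m > 1 the m distinct m-th roots of unity sum to 0, e.g. 1 + exp(2*I*pi/3) + exp(-2*I*pi/3) = 0.)
Dimension check: dim(rho) = sum (mult * dim) = 3*1 + 0*1 + 1*1 + 0*1 + 3*1 = 7 = chi_rho(e) = 7.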